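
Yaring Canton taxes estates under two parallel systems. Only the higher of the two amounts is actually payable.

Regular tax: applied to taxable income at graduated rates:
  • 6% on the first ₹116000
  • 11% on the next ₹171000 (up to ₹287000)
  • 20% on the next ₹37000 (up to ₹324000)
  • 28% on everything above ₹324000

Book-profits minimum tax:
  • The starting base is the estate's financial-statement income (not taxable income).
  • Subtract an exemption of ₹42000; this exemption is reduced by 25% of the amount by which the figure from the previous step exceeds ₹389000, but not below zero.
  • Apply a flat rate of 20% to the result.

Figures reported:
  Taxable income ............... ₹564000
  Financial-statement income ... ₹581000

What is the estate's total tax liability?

₹116200

Regular tax:
  ₹116000 × 6% = ₹6960
  ₹171000 × 11% = ₹18810
  ₹37000 × 20% = ₹7400
  ₹240000 × 28% = ₹67200
  → ₹100370

Book-profits minimum tax:
  Base (financial-statement income): ₹581000
  Exemption: 25% × (₹581000 − ₹389000) = ₹48000 ≥ ₹42000, so the exemption is fully phased out
  Base: ₹581000 − ₹0 = ₹581000
  ₹581000 × 20% = ₹116200

₹116200 > ₹100370, so the book-profits minimum tax is the binding amount.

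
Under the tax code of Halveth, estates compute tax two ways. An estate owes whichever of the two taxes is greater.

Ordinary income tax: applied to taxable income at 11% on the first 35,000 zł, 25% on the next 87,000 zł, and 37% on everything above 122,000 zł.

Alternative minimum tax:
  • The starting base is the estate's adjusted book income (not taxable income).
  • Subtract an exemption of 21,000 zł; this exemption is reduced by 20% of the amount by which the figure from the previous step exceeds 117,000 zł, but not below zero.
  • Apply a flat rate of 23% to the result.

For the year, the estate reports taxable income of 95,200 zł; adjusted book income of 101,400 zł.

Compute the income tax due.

18,900 zł

Alternative minimum tax:
  Base (adjusted book income): 101,400 zł
  Exemption: 101,400 zł ≤ 117,000 zł, so full 21,000 zł applies
  Base: 101,400 zł − 21,000 zł = 80,400 zł
  80,400 zł × 23% = 18,492 zł

Ordinary income tax:
  35,000 zł × 11% = 3,850 zł
  60,200 zł × 25% = 15,050 zł
  → 18,900 zł

18,900 zł > 18,492 zł, so the ordinary income tax governs.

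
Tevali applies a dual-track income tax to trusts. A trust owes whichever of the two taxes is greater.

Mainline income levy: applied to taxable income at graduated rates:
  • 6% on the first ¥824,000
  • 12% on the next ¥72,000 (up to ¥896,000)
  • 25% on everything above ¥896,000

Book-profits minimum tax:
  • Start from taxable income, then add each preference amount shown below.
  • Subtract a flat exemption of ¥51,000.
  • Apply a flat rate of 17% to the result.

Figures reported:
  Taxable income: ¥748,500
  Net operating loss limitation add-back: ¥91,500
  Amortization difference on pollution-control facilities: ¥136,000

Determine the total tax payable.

¥157,250

Book-profits minimum tax:
  Adjusted income: ¥748,500 + ¥91,500 + ¥136,000 = ¥976,000
  Less exemption ¥51,000 → base ¥925,000
  ¥925,000 × 17% = ¥157,250

Mainline income levy:
  ¥748,500 × 6% = ¥44,910

¥157,250 > ¥44,910, so the book-profits minimum tax is the binding amount.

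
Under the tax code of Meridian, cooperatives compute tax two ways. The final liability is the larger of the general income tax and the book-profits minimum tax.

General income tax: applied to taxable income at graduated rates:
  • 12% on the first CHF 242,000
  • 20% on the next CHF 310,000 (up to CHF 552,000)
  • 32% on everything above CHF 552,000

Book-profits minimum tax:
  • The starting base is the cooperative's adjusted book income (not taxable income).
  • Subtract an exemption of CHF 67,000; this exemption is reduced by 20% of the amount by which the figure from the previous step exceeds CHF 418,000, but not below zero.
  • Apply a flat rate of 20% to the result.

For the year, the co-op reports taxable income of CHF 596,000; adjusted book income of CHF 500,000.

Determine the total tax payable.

CHF 105,120

Book-profits minimum tax:
  Base (adjusted book income): CHF 500,000
  Exemption: CHF 67,000 − 20% × (CHF 500,000 − CHF 418,000) = CHF 67,000 − CHF 16,400 = CHF 50,600
  Base: CHF 500,000 − CHF 50,600 = CHF 449,400
  CHF 449,400 × 20% = CHF 89,880

General income tax:
  CHF 242,000 × 12% = CHF 29,040
  CHF 310,000 × 20% = CHF 62,000
  CHF 44,000 × 32% = CHF 14,080
  → CHF 105,120

CHF 105,120 > CHF 89,880, so the general income tax governs.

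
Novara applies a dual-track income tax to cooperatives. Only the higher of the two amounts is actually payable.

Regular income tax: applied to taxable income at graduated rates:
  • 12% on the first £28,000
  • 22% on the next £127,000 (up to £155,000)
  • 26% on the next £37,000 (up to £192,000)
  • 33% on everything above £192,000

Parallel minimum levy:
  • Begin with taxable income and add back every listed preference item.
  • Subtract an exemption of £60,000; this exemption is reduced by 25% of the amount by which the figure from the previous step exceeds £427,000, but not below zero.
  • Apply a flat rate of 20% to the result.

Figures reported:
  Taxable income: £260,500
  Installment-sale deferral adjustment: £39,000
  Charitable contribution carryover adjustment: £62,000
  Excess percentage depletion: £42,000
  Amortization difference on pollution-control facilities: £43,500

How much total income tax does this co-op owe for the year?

£78,400

Regular income tax:
  £28,000 × 12% = £3,360
  £127,000 × 22% = £27,940
  £37,000 × 26% = £9,620
  £68,500 × 33% = £22,605
  → £63,525

Parallel minimum levy:
  Adjusted income: £260,500 + £39,000 + £62,000 + £42,000 + £43,500 = £447,000
  Exemption: £60,000 − 25% × (£447,000 − £427,000) = £60,000 − £5,000 = £55,000
  Base: £447,000 − £55,000 = £392,000
  £392,000 × 20% = £78,400

£78,400 > £63,525, so the parallel minimum levy is the binding amount.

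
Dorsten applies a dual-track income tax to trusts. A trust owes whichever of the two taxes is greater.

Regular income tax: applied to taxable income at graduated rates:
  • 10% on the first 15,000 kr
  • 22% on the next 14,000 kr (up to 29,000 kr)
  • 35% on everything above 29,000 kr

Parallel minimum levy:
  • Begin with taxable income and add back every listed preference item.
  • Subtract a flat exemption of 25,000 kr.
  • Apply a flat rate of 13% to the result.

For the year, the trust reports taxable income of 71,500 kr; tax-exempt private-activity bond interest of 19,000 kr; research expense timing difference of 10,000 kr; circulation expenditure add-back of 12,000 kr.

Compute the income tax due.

Regular income tax:
  15,000 kr × 10% = 1,500 kr
  14,000 kr × 22% = 3,080 kr
  42,500 kr × 35% = 14,875 kr
  → 19,455 kr

Parallel minimum levy:
  Adjusted income: 71,500 kr + 19,000 kr + 10,000 kr + 12,000 kr = 112,500 kr
  Less exemption 25,000 kr → base 87,500 kr
  87,500 kr × 13% = 11,375 kr

19,455 kr > 11,375 kr, so the regular income tax governs.

19,455 kr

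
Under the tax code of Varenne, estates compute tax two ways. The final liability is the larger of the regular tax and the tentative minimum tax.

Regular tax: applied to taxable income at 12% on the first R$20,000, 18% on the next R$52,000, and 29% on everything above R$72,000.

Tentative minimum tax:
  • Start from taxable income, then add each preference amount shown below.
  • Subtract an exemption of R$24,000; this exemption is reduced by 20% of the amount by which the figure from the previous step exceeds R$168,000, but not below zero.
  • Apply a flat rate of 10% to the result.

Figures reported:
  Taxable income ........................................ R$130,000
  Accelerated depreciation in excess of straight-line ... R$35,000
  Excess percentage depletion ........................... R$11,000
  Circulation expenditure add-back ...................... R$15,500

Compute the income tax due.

Tentative minimum tax:
  Adjusted income: R$130,000 + R$35,000 + R$11,000 + R$15,500 = R$191,500
  Exemption: R$24,000 − 20% × (R$191,500 − R$168,000) = R$24,000 − R$4,700 = R$19,300
  Base: R$191,500 − R$19,300 = R$172,200
  R$172,200 × 10% = R$17,220

Regular tax:
  R$20,000 × 12% = R$2,400
  R$52,000 × 18% = R$9,360
  R$58,000 × 29% = R$16,820
  → R$28,580

R$28,580 > R$17,220, so the regular tax governs.

R$28,580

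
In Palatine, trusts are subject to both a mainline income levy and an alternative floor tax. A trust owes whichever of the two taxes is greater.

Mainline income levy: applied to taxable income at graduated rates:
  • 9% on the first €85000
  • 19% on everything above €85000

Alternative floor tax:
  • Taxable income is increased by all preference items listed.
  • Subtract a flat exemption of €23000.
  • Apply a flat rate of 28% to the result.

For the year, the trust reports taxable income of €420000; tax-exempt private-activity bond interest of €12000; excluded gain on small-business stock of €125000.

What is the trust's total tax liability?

€149520

Mainline income levy:
  €85000 × 9% = €7650
  €335000 × 19% = €63650
  → €71300

Alternative floor tax:
  Adjusted income: €420000 + €12000 + €125000 = €557000
  Less exemption €23000 → base €534000
  €534000 × 28% = €149520

€149520 > €71300, so the alternative floor tax is the binding amount.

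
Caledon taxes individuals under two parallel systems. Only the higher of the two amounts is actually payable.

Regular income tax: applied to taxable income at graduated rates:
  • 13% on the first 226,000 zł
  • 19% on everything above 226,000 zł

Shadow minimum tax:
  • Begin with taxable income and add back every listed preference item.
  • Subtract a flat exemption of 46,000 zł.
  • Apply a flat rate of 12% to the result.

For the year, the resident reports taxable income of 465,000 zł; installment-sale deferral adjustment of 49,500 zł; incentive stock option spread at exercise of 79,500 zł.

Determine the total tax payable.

74,790 zł

Regular income tax:
  226,000 zł × 13% = 29,380 zł
  239,000 zł × 19% = 45,410 zł
  → 74,790 zł

Shadow minimum tax:
  Adjusted income: 465,000 zł + 49,500 zł + 79,500 zł = 594,000 zł
  Less exemption 46,000 zł → base 548,000 zł
  548,000 zł × 12% = 65,760 zł

74,790 zł > 65,760 zł, so the regular income tax governs.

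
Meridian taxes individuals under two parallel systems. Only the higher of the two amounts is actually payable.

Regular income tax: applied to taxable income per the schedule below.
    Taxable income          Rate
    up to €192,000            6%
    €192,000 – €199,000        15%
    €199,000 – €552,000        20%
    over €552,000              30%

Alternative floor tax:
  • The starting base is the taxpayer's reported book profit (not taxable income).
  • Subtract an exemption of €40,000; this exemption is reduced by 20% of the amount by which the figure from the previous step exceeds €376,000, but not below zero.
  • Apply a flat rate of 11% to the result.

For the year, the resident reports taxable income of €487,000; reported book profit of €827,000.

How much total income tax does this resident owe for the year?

Alternative floor tax:
  Base (reported book profit): €827,000
  Exemption: 20% × (€827,000 − €376,000) = €90,200 ≥ €40,000, so the exemption is fully phased out
  Base: €827,000 − €0 = €827,000
  €827,000 × 11% = €90,970

Regular income tax:
  €192,000 × 6% = €11,520
  €7,000 × 15% = €1,050
  €288,000 × 20% = €57,600
  → €70,170

€90,970 > €70,170, so the alternative floor tax is the binding amount.

€90,970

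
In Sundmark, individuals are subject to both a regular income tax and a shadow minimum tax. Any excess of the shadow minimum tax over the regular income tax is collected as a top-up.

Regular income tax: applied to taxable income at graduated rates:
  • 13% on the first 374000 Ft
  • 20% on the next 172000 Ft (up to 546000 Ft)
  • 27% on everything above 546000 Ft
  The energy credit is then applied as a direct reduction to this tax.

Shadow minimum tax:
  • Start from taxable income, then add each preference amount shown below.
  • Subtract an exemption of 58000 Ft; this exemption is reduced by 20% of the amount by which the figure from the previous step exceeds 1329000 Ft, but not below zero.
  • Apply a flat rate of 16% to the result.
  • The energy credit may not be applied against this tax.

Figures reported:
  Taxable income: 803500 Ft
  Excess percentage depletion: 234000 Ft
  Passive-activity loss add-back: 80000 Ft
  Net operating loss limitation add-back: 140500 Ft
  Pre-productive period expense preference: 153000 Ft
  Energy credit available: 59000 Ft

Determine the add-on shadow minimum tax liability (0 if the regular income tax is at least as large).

125559 Ft

Shadow minimum tax:
  Adjusted income: 803500 Ft + 234000 Ft + 80000 Ft + 140500 Ft + 153000 Ft = 1411000 Ft
  Exemption: 58000 Ft − 20% × (1411000 Ft − 1329000 Ft) = 58000 Ft − 16400 Ft = 41600 Ft
  Base: 1411000 Ft − 41600 Ft = 1369400 Ft
  1369400 Ft × 16% = 219104 Ft

Regular income tax:
  374000 Ft × 13% = 48620 Ft
  172000 Ft × 20% = 34400 Ft
  257500 Ft × 27% = 69525 Ft
  → 152545 Ft
  Less energy credit 59000 Ft → 93545 Ft

Excess of shadow minimum tax over regular income tax: 219104 Ft − 93545 Ft = 125559 Ft.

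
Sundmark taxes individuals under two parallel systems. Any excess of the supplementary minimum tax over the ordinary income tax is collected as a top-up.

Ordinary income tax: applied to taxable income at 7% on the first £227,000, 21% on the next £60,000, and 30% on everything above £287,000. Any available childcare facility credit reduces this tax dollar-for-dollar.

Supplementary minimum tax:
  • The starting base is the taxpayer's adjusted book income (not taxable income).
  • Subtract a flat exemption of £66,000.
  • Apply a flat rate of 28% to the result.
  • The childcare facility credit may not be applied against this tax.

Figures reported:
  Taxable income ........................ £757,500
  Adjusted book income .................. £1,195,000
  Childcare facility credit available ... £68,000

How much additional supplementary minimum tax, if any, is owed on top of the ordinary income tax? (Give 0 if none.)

Supplementary minimum tax:
  Base (adjusted book income): £1,195,000
  Less exemption £66,000 → base £1,129,000
  £1,129,000 × 28% = £316,120

Ordinary income tax:
  £227,000 × 7% = £15,890
  £60,000 × 21% = £12,600
  £470,500 × 30% = £141,150
  → £169,640
  Less childcare facility credit £68,000 → £101,640

Excess of supplementary minimum tax over ordinary income tax: £316,120 − £101,640 = £214,480.

£214,480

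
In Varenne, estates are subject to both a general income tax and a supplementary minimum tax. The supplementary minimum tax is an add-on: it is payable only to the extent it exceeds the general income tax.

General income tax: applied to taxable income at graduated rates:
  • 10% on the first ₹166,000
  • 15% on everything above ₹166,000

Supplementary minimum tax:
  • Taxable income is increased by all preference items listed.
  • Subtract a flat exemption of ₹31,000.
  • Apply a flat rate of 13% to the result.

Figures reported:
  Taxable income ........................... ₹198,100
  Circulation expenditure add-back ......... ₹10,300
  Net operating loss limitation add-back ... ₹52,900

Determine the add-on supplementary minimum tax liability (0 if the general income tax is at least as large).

Supplementary minimum tax:
  Adjusted income: ₹198,100 + ₹10,300 + ₹52,900 = ₹261,300
  Less exemption ₹31,000 → base ₹230,300
  ₹230,300 × 13% = ₹29,939

General income tax:
  ₹166,000 × 10% = ₹16,600
  ₹32,100 × 15% = ₹4,815
  → ₹21,415

Excess of supplementary minimum tax over general income tax: ₹29,939 − ₹21,415 = ₹8,524.

₹8,524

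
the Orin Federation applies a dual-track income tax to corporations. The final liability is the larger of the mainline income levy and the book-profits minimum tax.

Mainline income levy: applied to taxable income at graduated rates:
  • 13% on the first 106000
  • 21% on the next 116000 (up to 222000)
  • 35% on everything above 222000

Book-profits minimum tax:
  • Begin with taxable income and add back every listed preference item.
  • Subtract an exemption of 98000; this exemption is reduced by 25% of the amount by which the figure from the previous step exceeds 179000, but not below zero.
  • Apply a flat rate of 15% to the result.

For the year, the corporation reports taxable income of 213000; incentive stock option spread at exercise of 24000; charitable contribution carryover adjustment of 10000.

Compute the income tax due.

36250

Book-profits minimum tax:
  Adjusted income: 213000 + 24000 + 10000 = 247000
  Exemption: 98000 − 25% × (247000 − 179000) = 98000 − 17000 = 81000
  Base: 247000 − 81000 = 166000
  166000 × 15% = 24900

Mainline income levy:
  106000 × 13% = 13780
  107000 × 21% = 22470
  → 36250

36250 > 24900, so the mainline income levy governs.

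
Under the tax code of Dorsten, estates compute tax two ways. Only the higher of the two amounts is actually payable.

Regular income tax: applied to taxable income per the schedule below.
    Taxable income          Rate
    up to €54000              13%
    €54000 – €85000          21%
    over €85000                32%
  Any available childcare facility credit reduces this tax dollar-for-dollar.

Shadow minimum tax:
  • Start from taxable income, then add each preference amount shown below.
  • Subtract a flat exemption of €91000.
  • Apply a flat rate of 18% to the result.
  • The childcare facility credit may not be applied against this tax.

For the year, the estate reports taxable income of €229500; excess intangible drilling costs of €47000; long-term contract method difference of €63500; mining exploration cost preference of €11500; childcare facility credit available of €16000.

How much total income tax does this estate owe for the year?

€46890

Shadow minimum tax:
  Adjusted income: €229500 + €47000 + €63500 + €11500 = €351500
  Less exemption €91000 → base €260500
  €260500 × 18% = €46890

Regular income tax:
  €54000 × 13% = €7020
  €31000 × 21% = €6510
  €144500 × 32% = €46240
  → €59770
  Less childcare facility credit €16000 → €43770

€46890 > €43770, so the shadow minimum tax is the binding amount.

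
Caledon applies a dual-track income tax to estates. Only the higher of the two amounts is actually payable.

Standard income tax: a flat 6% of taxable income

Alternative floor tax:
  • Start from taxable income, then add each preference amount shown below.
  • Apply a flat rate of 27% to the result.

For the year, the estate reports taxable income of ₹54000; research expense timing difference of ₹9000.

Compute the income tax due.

Standard income tax:
  ₹54000 × 6% = ₹3240

Alternative floor tax:
  Adjusted income: ₹54000 + ₹9000 = ₹63000
  ₹63000 × 27% = ₹17010

₹17010 > ₹3240, so the alternative floor tax is the binding amount.

₹17010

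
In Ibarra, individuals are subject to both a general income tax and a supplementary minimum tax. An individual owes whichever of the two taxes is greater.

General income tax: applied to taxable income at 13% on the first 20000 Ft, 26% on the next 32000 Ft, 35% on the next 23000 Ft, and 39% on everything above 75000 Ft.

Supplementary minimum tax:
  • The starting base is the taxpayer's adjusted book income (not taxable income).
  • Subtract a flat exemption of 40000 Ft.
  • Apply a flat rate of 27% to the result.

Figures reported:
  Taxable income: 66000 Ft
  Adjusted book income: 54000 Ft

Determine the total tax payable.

General income tax:
  20000 Ft × 13% = 2600 Ft
  32000 Ft × 26% = 8320 Ft
  14000 Ft × 35% = 4900 Ft
  → 15820 Ft

Supplementary minimum tax:
  Base (adjusted book income): 54000 Ft
  Less exemption 40000 Ft → base 14000 Ft
  14000 Ft × 27% = 3780 Ft

15820 Ft > 3780 Ft, so the general income tax governs.

15820 Ft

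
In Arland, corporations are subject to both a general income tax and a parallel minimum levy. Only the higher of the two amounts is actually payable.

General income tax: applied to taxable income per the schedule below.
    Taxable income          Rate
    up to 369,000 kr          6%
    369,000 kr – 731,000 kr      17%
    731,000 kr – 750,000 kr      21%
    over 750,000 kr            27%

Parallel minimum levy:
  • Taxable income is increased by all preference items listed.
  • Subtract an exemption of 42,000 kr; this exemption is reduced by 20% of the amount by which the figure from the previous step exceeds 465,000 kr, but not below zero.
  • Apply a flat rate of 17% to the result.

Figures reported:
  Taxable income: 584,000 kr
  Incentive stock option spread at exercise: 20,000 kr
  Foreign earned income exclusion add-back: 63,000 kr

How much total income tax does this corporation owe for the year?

General income tax:
  369,000 kr × 6% = 22,140 kr
  215,000 kr × 17% = 36,550 kr
  → 58,690 kr

Parallel minimum levy:
  Adjusted income: 584,000 kr + 20,000 kr + 63,000 kr = 667,000 kr
  Exemption: 42,000 kr − 20% × (667,000 kr − 465,000 kr) = 42,000 kr − 40,400 kr = 1,600 kr
  Base: 667,000 kr − 1,600 kr = 665,400 kr
  665,400 kr × 17% = 113,118 kr

113,118 kr > 58,690 kr, so the parallel minimum levy is the binding amount.

113,118 kr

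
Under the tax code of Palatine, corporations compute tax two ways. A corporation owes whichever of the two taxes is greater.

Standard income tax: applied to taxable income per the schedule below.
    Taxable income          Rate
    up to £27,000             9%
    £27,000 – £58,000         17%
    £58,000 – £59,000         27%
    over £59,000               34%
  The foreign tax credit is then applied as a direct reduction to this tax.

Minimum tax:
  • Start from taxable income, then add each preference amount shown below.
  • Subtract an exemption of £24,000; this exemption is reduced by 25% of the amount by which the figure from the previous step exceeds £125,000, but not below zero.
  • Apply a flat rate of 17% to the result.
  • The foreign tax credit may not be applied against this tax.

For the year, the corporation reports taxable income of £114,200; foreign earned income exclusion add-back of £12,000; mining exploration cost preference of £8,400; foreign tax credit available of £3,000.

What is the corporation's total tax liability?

£23,738

Standard income tax:
  £27,000 × 9% = £2,430
  £31,000 × 17% = £5,270
  £1,000 × 27% = £270
  £55,200 × 34% = £18,768
  → £26,738
  Less foreign tax credit £3,000 → £23,738

Minimum tax:
  Adjusted income: £114,200 + £12,000 + £8,400 = £134,600
  Exemption: £24,000 − 25% × (£134,600 − £125,000) = £24,000 − £2,400 = £21,600
  Base: £134,600 − £21,600 = £113,000
  £113,000 × 17% = £19,210

£23,738 > £19,210, so the standard income tax governs.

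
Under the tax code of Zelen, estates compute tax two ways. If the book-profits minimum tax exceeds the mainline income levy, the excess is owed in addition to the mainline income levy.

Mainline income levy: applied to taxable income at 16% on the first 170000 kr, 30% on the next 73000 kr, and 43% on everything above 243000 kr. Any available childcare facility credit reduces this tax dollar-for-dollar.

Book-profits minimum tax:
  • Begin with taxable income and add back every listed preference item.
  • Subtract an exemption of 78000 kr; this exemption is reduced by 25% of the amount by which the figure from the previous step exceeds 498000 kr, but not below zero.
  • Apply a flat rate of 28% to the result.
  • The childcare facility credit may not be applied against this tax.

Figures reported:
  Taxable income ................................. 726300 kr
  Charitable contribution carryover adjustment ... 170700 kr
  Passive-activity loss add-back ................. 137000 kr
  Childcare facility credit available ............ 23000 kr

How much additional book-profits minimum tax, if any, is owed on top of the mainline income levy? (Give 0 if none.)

Book-profits minimum tax:
  Adjusted income: 726300 kr + 170700 kr + 137000 kr = 1034000 kr
  Exemption: 25% × (1034000 kr − 498000 kr) = 134000 kr ≥ 78000 kr, so the exemption is fully phased out
  Base: 1034000 kr − 0 kr = 1034000 kr
  1034000 kr × 28% = 289520 kr

Mainline income levy:
  170000 kr × 16% = 27200 kr
  73000 kr × 30% = 21900 kr
  483300 kr × 43% = 207819 kr
  → 256919 kr
  Less childcare facility credit 23000 kr → 233919 kr

Excess of book-profits minimum tax over mainline income levy: 289520 kr − 233919 kr = 55601 kr.

55601 kr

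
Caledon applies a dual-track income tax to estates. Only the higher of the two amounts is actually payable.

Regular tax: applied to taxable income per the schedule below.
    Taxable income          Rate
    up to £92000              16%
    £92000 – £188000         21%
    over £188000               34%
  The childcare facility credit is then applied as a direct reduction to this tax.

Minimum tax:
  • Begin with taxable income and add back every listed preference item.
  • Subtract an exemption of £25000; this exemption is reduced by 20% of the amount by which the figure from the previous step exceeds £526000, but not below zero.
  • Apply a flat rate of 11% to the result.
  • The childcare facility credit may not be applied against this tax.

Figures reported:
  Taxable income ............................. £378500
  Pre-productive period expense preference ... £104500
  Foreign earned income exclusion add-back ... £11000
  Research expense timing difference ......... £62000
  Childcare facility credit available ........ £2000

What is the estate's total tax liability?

£97650

Minimum tax:
  Adjusted income: £378500 + £104500 + £11000 + £62000 = £556000
  Exemption: £25000 − 20% × (£556000 − £526000) = £25000 − £6000 = £19000
  Base: £556000 − £19000 = £537000
  £537000 × 11% = £59070

Regular tax:
  £92000 × 16% = £14720
  £96000 × 21% = £20160
  £190500 × 34% = £64770
  → £99650
  Less childcare facility credit £2000 → £97650

£97650 > £59070, so the regular tax governs.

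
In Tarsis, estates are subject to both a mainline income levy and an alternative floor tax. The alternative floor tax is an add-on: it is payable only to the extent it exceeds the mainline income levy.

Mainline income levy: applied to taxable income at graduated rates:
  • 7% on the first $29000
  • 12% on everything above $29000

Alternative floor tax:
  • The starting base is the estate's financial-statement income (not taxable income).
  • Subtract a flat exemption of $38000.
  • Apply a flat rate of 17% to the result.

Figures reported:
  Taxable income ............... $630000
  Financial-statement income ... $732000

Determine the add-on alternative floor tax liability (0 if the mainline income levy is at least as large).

Alternative floor tax:
  Base (financial-statement income): $732000
  Less exemption $38000 → base $694000
  $694000 × 17% = $117980

Mainline income levy:
  $29000 × 7% = $2030
  $601000 × 12% = $72120
  → $74150

Excess of alternative floor tax over mainline income levy: $117980 − $74150 = $43830.

$43830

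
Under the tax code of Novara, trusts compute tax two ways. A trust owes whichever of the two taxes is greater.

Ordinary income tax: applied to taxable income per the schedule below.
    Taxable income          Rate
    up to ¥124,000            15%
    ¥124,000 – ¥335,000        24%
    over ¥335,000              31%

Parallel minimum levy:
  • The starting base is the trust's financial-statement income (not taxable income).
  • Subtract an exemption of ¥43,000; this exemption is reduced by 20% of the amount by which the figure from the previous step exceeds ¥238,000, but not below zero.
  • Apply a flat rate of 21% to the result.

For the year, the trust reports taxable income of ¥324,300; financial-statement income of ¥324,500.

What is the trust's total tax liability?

¥66,672

Parallel minimum levy:
  Base (financial-statement income): ¥324,500
  Exemption: ¥43,000 − 20% × (¥324,500 − ¥238,000) = ¥43,000 − ¥17,300 = ¥25,700
  Base: ¥324,500 − ¥25,700 = ¥298,800
  ¥298,800 × 21% = ¥62,748

Ordinary income tax:
  ¥124,000 × 15% = ¥18,600
  ¥200,300 × 24% = ¥48,072
  → ¥66,672

¥66,672 > ¥62,748, so the ordinary income tax governs.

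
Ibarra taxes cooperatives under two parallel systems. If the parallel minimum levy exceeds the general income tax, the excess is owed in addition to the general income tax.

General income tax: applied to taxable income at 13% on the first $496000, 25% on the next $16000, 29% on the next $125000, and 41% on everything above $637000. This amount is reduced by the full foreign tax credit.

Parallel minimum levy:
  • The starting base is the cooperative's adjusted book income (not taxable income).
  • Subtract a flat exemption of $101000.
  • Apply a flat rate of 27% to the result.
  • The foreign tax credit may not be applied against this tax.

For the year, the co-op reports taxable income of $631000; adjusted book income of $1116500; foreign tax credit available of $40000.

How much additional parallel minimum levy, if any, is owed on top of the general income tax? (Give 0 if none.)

$211195

Parallel minimum levy:
  Base (adjusted book income): $1116500
  Less exemption $101000 → base $1015500
  $1015500 × 27% = $274185

General income tax:
  $496000 × 13% = $64480
  $16000 × 25% = $4000
  $119000 × 29% = $34510
  → $102990
  Less foreign tax credit $40000 → $62990

Excess of parallel minimum levy over general income tax: $274185 − $62990 = $211195.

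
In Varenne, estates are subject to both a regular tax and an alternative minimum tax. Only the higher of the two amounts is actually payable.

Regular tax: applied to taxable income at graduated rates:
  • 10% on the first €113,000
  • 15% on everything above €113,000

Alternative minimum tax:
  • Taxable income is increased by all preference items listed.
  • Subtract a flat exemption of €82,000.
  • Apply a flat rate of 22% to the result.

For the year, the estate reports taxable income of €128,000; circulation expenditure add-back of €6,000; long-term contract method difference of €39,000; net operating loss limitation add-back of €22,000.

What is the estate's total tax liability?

Alternative minimum tax:
  Adjusted income: €128,000 + €6,000 + €39,000 + €22,000 = €195,000
  Less exemption €82,000 → base €113,000
  €113,000 × 22% = €24,860

Regular tax:
  €113,000 × 10% = €11,300
  €15,000 × 15% = €2,250
  → €13,550

€24,860 > €13,550, so the alternative minimum tax is the binding amount.

€24,860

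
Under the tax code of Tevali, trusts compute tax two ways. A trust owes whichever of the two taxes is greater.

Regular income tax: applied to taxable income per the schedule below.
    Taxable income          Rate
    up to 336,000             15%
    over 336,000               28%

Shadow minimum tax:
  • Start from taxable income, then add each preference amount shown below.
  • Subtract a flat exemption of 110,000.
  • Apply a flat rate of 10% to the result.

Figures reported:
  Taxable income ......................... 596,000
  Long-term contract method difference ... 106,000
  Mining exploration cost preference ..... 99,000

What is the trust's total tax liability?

Shadow minimum tax:
  Adjusted income: 596,000 + 106,000 + 99,000 = 801,000
  Less exemption 110,000 → base 691,000
  691,000 × 10% = 69,100

Regular income tax:
  336,000 × 15% = 50,400
  260,000 × 28% = 72,800
  → 123,200

123,200 > 69,100, so the regular income tax governs.

123,200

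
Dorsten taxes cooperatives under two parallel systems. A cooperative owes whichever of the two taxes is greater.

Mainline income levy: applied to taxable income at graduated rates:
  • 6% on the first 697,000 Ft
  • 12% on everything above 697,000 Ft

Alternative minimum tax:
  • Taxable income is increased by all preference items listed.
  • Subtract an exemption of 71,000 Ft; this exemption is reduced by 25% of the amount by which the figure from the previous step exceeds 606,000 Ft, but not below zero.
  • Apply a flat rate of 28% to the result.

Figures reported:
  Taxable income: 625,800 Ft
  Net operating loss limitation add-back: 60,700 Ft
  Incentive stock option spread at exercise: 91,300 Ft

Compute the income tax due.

209,930 Ft

Mainline income levy:
  625,800 Ft × 6% = 37,548 Ft

Alternative minimum tax:
  Adjusted income: 625,800 Ft + 60,700 Ft + 91,300 Ft = 777,800 Ft
  Exemption: 71,000 Ft − 25% × (777,800 Ft − 606,000 Ft) = 71,000 Ft − 42,950 Ft = 28,050 Ft
  Base: 777,800 Ft − 28,050 Ft = 749,750 Ft
  749,750 Ft × 28% = 209,930 Ft

209,930 Ft > 37,548 Ft, so the alternative minimum tax is the binding amount.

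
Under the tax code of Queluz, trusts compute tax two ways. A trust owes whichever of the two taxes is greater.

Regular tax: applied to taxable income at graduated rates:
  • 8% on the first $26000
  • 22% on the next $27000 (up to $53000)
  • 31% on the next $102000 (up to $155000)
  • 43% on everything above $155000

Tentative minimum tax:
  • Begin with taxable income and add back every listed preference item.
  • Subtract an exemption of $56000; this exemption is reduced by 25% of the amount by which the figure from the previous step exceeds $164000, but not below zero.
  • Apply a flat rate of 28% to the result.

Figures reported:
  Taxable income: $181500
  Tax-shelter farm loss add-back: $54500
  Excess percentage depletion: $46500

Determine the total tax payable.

Regular tax:
  $26000 × 8% = $2080
  $27000 × 22% = $5940
  $102000 × 31% = $31620
  $26500 × 43% = $11395
  → $51035

Tentative minimum tax:
  Adjusted income: $181500 + $54500 + $46500 = $282500
  Exemption: $56000 − 25% × ($282500 − $164000) = $56000 − $29625 = $26375
  Base: $282500 − $26375 = $256125
  $256125 × 28% = $71715

$71715 > $51035, so the tentative minimum tax is the binding amount.

$71715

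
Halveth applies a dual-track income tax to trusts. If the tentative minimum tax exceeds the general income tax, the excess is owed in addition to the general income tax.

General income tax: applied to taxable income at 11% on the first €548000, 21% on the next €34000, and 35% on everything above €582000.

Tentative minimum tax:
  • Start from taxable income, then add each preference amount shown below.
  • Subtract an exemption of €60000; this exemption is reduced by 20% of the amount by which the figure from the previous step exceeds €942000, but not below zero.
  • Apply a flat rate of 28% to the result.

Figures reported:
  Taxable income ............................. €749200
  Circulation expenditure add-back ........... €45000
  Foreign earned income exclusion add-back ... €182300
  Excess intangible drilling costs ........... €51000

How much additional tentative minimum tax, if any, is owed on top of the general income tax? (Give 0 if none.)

€149748

General income tax:
  €548000 × 11% = €60280
  €34000 × 21% = €7140
  €167200 × 35% = €58520
  → €125940

Tentative minimum tax:
  Adjusted income: €749200 + €45000 + €182300 + €51000 = €1027500
  Exemption: €60000 − 20% × (€1027500 − €942000) = €60000 − €17100 = €42900
  Base: €1027500 − €42900 = €984600
  €984600 × 28% = €275688

Excess of tentative minimum tax over general income tax: €275688 − €125940 = €149748.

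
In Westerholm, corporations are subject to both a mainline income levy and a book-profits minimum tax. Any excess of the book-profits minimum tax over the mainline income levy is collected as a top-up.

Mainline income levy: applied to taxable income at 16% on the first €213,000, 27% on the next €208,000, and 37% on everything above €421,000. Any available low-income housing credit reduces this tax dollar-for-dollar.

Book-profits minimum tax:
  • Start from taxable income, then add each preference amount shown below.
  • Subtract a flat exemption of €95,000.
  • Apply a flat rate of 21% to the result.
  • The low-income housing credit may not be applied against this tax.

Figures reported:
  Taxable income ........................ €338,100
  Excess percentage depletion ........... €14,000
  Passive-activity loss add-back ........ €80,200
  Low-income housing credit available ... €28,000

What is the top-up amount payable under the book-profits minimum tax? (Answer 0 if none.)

€30,976

Book-profits minimum tax:
  Adjusted income: €338,100 + €14,000 + €80,200 = €432,300
  Less exemption €95,000 → base €337,300
  €337,300 × 21% = €70,833

Mainline income levy:
  €213,000 × 16% = €34,080
  €125,100 × 27% = €33,777
  → €67,857
  Less low-income housing credit €28,000 → €39,857

Excess of book-profits minimum tax over mainline income levy: €70,833 − €39,857 = €30,976.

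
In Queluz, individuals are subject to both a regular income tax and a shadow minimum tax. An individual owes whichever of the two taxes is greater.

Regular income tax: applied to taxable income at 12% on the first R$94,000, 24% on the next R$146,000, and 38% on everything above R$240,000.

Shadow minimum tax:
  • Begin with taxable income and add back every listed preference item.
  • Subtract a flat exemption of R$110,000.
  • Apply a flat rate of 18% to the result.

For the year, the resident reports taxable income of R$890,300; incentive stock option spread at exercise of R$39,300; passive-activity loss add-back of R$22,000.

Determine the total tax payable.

Shadow minimum tax:
  Adjusted income: R$890,300 + R$39,300 + R$22,000 = R$951,600
  Less exemption R$110,000 → base R$841,600
  R$841,600 × 18% = R$151,488

Regular income tax:
  R$94,000 × 12% = R$11,280
  R$146,000 × 24% = R$35,040
  R$650,300 × 38% = R$247,114
  → R$293,434

R$293,434 > R$151,488, so the regular income tax governs.

R$293,434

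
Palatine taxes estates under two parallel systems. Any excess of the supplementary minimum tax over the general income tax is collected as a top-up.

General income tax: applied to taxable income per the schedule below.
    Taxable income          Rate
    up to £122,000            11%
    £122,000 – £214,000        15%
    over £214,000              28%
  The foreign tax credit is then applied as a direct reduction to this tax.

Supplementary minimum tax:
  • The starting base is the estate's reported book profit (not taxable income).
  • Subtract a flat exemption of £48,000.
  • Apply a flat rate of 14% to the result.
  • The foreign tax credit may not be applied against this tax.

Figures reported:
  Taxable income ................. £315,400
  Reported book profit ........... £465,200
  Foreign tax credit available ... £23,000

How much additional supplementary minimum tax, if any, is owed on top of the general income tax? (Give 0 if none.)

£25,796

General income tax:
  £122,000 × 11% = £13,420
  £92,000 × 15% = £13,800
  £101,400 × 28% = £28,392
  → £55,612
  Less foreign tax credit £23,000 → £32,612

Supplementary minimum tax:
  Base (reported book profit): £465,200
  Less exemption £48,000 → base £417,200
  £417,200 × 14% = £58,408

Excess of supplementary minimum tax over general income tax: £58,408 − £32,612 = £25,796.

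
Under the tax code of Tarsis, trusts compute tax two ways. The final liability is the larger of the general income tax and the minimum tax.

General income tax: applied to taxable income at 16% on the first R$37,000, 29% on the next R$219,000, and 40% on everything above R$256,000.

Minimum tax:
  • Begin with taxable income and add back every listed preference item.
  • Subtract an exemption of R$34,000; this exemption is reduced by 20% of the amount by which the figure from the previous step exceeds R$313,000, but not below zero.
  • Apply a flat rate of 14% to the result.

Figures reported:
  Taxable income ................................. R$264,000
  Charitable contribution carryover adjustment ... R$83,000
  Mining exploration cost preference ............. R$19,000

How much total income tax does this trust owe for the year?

General income tax:
  R$37,000 × 16% = R$5,920
  R$219,000 × 29% = R$63,510
  R$8,000 × 40% = R$3,200
  → R$72,630

Minimum tax:
  Adjusted income: R$264,000 + R$83,000 + R$19,000 = R$366,000
  Exemption: R$34,000 − 20% × (R$366,000 − R$313,000) = R$34,000 − R$10,600 = R$23,400
  Base: R$366,000 − R$23,400 = R$342,600
  R$342,600 × 14% = R$47,964

R$72,630 > R$47,964, so the general income tax governs.

R$72,630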